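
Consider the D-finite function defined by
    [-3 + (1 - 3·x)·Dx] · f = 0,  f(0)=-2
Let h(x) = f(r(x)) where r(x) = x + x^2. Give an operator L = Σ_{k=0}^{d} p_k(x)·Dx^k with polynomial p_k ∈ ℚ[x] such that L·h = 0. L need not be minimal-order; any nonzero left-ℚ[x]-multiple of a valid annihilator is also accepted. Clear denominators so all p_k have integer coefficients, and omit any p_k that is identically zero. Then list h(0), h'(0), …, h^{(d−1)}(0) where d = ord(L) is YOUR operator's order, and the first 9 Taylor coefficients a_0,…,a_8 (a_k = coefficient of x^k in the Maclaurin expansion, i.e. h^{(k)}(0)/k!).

L = (3 + 6·x) + (-1 + 3·x + 3·x^2)·Dx  (order 1).
h: a_k = -2, -6, -24, -90, -342, -1296, -4914, -18630, -70632, …
ICs: h(0) = -2.

f: a_k = -2, -6, -18, -54, -162, -486, -1458, -4374, -13122, …
Substitute x→r, Dx→(1/r')Dx; clear ⇒ L₀.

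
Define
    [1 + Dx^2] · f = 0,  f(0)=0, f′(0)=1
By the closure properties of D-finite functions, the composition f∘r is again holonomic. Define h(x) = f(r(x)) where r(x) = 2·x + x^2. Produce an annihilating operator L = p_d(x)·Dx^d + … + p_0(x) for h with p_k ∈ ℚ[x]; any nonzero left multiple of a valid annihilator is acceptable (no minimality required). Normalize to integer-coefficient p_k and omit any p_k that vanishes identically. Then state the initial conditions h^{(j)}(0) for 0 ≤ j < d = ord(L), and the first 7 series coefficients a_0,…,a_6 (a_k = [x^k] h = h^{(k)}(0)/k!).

f: a_k = 0, 1, 0, -1/6, 0, 1/120, 0, …
Change of var in L_f (x↦r) gives L₀.
L = (4 + 12·x + 12·x^2 + 4·x^3) - Dx + (1 + x)·Dx^2  (order 2).
h: a_k = 0, 2, 1, -4/3, -2, -11/15, 1/2, …
ICs: h(0) = 0, h′(0) = 2.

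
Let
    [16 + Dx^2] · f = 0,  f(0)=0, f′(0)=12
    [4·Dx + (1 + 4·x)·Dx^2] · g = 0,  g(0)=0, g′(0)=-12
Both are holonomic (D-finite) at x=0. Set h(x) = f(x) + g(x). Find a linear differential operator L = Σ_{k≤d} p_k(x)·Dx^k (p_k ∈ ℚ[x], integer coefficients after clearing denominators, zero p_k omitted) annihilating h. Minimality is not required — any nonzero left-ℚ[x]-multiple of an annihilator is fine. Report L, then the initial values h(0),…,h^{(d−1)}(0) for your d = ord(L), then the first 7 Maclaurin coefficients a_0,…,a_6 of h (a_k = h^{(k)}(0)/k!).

L = (448 + 512·x + 1024·x^2)·Dx + (48 + 320·x + 768·x^2 + 1024·x^3)·Dx^2 + (28 + 32·x + 64·x^2)·Dx^3 + (3 + 20·x + 48·x^2 + 64·x^3)·Dx^4  (order 4).
h: a_k = 0, 0, 24, -96, 192, -2944/5, 2048, …
ICs: h(0) = 0, h′(0) = 0, h′′(0) = 48, h′′′(0) = -576.

f: a_k = 0, 12, 0, -32, 0, 128/5, 0, …
g: a_k = 0, -12, 24, -64, 192, -3072/5, 2048, …
L₀ := lclm(L_f,L_g); ord L₀ ≤ 2+2.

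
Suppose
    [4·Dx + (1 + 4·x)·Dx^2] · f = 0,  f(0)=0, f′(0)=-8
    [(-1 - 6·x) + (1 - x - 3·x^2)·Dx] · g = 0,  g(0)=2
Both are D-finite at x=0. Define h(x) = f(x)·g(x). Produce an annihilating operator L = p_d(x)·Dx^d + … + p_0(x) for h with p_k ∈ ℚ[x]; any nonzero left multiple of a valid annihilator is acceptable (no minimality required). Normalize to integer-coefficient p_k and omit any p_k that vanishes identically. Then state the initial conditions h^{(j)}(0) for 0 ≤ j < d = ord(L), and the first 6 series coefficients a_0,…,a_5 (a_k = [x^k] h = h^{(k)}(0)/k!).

f: a_k = 0, -8, 16, -128/3, 128, -2048/5, …
g: a_k = 2, 2, 8, 14, 38, 80, …
h₀=f·g: eliminate ⇒ L₀, order ≤ 2·1.
L = (10 + 48·x) + (-2 + 24·x + 60·x^2)·Dx + (-1 - 3·x + 7·x^2 + 12·x^3)·Dx^2  (order 2).
h: a_k = 0, -16, 16, -352/3, 560/3, -14768/15, …
ICs: h(0) = 0, h′(0) = -16.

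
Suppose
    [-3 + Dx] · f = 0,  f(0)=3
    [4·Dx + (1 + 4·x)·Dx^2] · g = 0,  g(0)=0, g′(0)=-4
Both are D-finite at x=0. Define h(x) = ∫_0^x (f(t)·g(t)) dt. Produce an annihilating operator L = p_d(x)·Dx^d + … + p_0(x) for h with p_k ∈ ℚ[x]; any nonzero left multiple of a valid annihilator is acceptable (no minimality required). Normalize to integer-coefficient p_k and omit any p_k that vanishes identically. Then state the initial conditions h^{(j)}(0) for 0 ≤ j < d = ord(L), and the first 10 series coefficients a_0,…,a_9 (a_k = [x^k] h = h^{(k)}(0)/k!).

f: a_k = 3, 9, 27/2, 27/2, 81/8, 243/40, 243/80, 729/560, 2187/4480, 729/4480, …
g: a_k = 0, -4, 8, -64/3, 64, -1024/5, 2048/3, -16384/7, 8192, -262144/9, …
Product ⇒ symmetric product L₀, ord ≤ 2.
h=∫₀ˣh₀: take L = L₀·Dx.
L = (-3 + 36·x)·Dx + (-2 - 24·x)·Dx^2 + (1 + 4·x)·Dx^3  (order 3).
h: a_k = 0, 0, -6, -4, -23/2, 54/5, -863/20, 1675/14, -414129/1120, 69997/60, …
ICs: h(0) = 0, h′(0) = 0, h′′(0) = -12.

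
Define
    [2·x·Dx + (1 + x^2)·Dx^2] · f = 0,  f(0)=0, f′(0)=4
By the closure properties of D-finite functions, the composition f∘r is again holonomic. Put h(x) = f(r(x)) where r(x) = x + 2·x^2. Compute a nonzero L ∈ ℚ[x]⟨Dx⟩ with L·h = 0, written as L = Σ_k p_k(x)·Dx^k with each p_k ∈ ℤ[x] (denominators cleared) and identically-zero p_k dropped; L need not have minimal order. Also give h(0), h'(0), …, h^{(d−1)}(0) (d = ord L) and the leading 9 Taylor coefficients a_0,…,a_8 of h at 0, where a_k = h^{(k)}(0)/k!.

f: a_k = 0, 4, 0, -4/3, 0, 4/5, 0, -4/7, 0, …
Substitute x→r, Dx→(1/r')Dx; clear ⇒ L₀.
L = (-4 + 2·x + 16·x^2 + 48·x^3 + 48·x^4)·Dx + (1 + 4·x + x^2 + 8·x^3 + 20·x^4 + 16·x^5)·Dx^2  (order 2).
h: a_k = 0, 4, 8, -4/3, -8, -76/5, -8/3, 220/7, 56, …
ICs: h(0) = 0, h′(0) = 4.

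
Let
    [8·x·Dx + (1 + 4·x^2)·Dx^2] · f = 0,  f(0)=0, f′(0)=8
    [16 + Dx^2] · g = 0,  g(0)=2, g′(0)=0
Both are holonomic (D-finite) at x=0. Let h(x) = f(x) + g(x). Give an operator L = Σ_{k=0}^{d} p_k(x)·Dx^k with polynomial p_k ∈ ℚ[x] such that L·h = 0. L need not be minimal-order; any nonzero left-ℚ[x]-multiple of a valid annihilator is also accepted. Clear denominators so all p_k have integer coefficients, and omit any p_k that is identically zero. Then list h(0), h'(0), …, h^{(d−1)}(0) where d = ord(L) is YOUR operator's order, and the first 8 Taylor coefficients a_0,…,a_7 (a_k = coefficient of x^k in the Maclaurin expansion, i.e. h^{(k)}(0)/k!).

f: a_k = 0, 8, 0, -32/3, 0, 128/5, 0, -512/7, …
g: a_k = 2, 0, -16, 0, 64/3, 0, -512/45, 0, …
f+g: L₀ = lclm(L_f,L_g), ord ≤ 2+2.
L = (-512·x + 5120·x^3 + 4096·x^5)·Dx + (16 + 512·x^2 + 2304·x^4 + 2048·x^6)·Dx^2 + (-32·x + 320·x^3 + 256·x^5)·Dx^3 + (1 + 32·x^2 + 144·x^4 + 128·x^6)·Dx^4  (order 4).
h: a_k = 2, 8, -16, -32/3, 64/3, 128/5, -512/45, -512/7, …
ICs: h(0) = 2, h′(0) = 8, h′′(0) = -32, h′′′(0) = -64.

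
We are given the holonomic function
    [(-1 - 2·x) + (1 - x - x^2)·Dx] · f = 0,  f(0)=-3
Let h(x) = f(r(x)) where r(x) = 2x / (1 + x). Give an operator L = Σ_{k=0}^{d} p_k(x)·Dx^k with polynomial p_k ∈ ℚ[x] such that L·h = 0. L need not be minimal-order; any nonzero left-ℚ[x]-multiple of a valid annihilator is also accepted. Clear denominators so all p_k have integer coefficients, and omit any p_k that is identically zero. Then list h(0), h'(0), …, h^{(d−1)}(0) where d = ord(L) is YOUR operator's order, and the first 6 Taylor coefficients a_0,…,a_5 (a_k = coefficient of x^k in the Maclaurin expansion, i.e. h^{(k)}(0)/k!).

L = (2 + 10·x) + (-1 - x + 5·x^2 + 5·x^3)·Dx  (order 1).
h: a_k = -3, -6, -18, -30, -90, -150, …
ICs: h(0) = -3.

f: a_k = -3, -3, -6, -9, -15, -24, …
L₀ from L_f via x↦r, Dx↦r'^{-1}Dx.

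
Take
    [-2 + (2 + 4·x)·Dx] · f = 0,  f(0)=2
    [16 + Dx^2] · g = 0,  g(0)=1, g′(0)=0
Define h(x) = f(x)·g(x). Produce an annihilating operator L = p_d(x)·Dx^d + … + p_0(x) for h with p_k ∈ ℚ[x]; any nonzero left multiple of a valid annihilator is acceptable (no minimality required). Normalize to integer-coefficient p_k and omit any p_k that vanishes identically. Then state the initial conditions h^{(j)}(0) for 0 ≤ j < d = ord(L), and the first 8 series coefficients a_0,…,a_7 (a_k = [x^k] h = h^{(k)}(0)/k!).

f: a_k = 2, 2, -1, 1, -5/4, 7/4, -21/8, 33/8, …
g: a_k = 1, 0, -8, 0, 32/3, 0, -256/45, 0, …
f·g: L₀ = L_f ⊗_s L_g, ord ≤ 1·2.
L = (19 + 64·x + 64·x^2) + (-2 - 4·x)·Dx + (1 + 4·x + 4·x^2)·Dx^2  (order 2).
h: a_k = 2, 2, -17, -15, 337/12, 181/12, -5281/360, -3811/360, …
ICs: h(0) = 2, h′(0) = 2.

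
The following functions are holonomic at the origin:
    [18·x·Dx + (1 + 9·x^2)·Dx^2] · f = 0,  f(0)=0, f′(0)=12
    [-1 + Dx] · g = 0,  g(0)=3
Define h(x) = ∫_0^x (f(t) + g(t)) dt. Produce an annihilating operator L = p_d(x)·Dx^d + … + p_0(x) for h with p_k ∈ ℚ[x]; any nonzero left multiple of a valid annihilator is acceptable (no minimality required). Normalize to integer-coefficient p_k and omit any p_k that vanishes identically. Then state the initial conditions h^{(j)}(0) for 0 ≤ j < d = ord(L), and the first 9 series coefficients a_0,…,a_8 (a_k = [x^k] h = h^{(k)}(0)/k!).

L = (18 - 18·x - 486·x^2 - 162·x^3)·Dx^2 + (-19 + 468·x^2 - 81·x^4)·Dx^3 + (1 + 18·x + 18·x^2 + 162·x^3 + 81·x^4)·Dx^4  (order 4).
h: a_k = 0, 3, 15/2, 1/2, -71/8, 1/40, 7777/240, 1/1680, -2099519/13440, …
ICs: h(0) = 0, h′(0) = 3, h′′(0) = 15, h′′′(0) = 3.

f: a_k = 0, 12, 0, -36, 0, 972/5, 0, -8748/7, 0, …
g: a_k = 3, 3, 3/2, 1/2, 1/8, 1/40, 1/240, 1/1680, 1/13440, …
h₀=f+g: left-lcm gives L₀, ord ≤ 3.
Integrate: L := L₀·Dx.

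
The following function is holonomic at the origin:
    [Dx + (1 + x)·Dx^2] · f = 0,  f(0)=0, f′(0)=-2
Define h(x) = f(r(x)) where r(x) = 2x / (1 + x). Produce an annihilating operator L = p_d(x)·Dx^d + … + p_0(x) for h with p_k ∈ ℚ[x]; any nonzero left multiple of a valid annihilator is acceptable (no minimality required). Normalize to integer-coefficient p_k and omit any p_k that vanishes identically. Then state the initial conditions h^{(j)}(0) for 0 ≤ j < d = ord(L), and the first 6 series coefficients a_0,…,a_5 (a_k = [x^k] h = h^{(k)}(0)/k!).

L = (4 + 6·x)·Dx + (1 + 4·x + 3·x^2)·Dx^2  (order 2).
h: a_k = 0, -4, 8, -52/3, 40, -484/5, …
ICs: h(0) = 0, h′(0) = -4.

f: a_k = 0, -2, 1, -2/3, 1/2, -2/5, …
f∘r: x↦r, Dx↦Dx/r' in L_f ⇒ L₀.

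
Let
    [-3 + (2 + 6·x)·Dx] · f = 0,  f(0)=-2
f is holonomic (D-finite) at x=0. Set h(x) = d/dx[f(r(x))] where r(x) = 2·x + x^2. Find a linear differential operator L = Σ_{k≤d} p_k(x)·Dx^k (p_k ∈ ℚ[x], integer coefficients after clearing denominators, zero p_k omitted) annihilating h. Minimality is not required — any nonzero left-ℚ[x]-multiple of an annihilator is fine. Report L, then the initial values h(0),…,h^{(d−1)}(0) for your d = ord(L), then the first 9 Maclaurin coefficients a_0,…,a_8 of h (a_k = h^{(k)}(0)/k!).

L = -2 + (-1 - 7·x - 9·x^2 - 3·x^3)·Dx  (order 1).
h: a_k = -6, 12, -54, 252, -1215, 5994, -30051, 152442, -3120849/4, …
ICs: h(0) = -6.

f: a_k = -2, -3, 9/4, -27/8, 405/64, -1701/128, 15309/512, -72171/1024, 2814669/16384, …
f∘r: x↦r, Dx↦Dx/r' in L_f ⇒ L₀.
h=h₀': d/dx-closure on L₀ ⇒ L.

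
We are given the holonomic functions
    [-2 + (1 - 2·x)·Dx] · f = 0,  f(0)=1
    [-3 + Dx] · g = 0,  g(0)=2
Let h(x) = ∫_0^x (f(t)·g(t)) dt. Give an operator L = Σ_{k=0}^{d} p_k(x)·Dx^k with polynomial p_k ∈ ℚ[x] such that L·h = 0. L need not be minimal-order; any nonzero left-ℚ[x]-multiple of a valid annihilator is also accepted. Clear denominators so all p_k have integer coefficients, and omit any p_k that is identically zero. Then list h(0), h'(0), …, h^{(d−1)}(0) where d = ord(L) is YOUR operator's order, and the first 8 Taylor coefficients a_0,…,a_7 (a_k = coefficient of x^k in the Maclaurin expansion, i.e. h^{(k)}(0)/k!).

f: a_k = 1, 2, 4, 8, 16, 32, 64, 128, …
g: a_k = 2, 6, 9, 9, 27/4, 81/20, 81/40, 243/280, …
Product ⇒ symmetric product L₀, ord ≤ 1.
Integrate: L := L₀·Dx.
L = (5 - 6·x)·Dx + (-1 + 2·x)·Dx^2  (order 2).
h: a_k = 0, 2, 5, 29/3, 67/4, 563/20, 5711/120, 655/8, …
ICs: h(0) = 0, h′(0) = 2.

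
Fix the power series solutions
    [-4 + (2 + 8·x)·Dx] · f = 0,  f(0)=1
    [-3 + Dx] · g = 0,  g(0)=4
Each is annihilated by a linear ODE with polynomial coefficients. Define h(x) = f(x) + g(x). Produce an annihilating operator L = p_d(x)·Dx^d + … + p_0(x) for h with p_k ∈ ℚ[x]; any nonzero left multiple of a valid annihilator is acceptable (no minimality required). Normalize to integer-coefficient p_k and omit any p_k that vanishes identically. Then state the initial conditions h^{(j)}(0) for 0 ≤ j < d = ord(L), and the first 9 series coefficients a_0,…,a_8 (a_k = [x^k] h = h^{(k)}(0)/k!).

f: a_k = 1, 2, -2, 4, -10, 28, -84, 264, -858, …
g: a_k = 4, 12, 18, 18, 27/2, 81/10, 81/20, 243/140, 729/1120, …
L₀ := lclm(L_f,L_g); ord L₀ ≤ 1+1.
L = (30 + 72·x) + (-13 - 72·x - 144·x^2)·Dx + (1 + 16·x + 48·x^2)·Dx^2  (order 2).
h: a_k = 5, 14, 16, 22, 7/2, 361/10, -1599/20, 37203/140, -960231/1120, …
ICs: h(0) = 5, h′(0) = 14.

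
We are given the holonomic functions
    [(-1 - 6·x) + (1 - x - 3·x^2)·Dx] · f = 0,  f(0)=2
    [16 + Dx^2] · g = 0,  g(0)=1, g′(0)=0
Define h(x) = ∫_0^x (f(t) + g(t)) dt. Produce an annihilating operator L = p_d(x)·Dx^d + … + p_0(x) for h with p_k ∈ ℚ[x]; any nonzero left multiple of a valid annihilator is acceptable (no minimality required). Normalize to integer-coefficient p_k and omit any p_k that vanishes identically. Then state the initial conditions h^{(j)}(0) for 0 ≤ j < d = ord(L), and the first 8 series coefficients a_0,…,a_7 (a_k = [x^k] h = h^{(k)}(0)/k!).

f: a_k = 2, 2, 8, 14, 38, 80, 194, 434, …
g: a_k = 1, 0, -8, 0, 32/3, 0, -256/45, 0, …
f+g: L₀ = lclm(L_f,L_g), ord ≤ 1+2.
h=∫h₀ ⇒ L = L₀·Dx.
L = (464 + 2816·x + 416·x^2 + 2112·x^3 + 5760·x^4 + 6912·x^5)·Dx + (-192 + 304·x + 672·x^2 - 1312·x^3 - 1008·x^4 + 3456·x^5 + 3456·x^6)·Dx^2 + (29 + 176·x + 26·x^2 + 132·x^3 + 360·x^4 + 432·x^5)·Dx^3 + (-12 + 19·x + 42·x^2 - 82·x^3 - 63·x^4 + 216·x^5 + 216·x^6)·Dx^4  (order 4).
h: a_k = 0, 3, 1, 0, 7/2, 146/15, 40/3, 8474/315, …
ICs: h(0) = 0, h′(0) = 3, h′′(0) = 2, h′′′(0) = 0.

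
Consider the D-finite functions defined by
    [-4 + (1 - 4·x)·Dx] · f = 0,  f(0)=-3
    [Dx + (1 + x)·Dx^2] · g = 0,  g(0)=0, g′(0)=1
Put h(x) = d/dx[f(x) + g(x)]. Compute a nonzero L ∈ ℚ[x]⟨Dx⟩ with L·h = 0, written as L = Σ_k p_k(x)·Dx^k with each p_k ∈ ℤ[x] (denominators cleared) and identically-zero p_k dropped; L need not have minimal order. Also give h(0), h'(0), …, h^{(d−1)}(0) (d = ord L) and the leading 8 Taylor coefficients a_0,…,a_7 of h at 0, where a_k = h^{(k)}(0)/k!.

f: a_k = -3, -12, -48, -192, -768, -3072, -12288, -49152, …
g: a_k = 0, 1, -1/2, 1/3, -1/4, 1/5, -1/6, 1/7, …
L₀ := lclm(L_f,L_g); ord L₀ ≤ 1+2.
h₀' ⇒ L via d/dx closure of L₀.
L = (112 + 32·x) + (94 + 208·x + 64·x^2)·Dx + (-9 + 23·x + 48·x^2 + 16·x^3)·Dx^2  (order 2).
h: a_k = -11, -97, -575, -3073, -15359, -73729, -344063, -1572865, …
ICs: h(0) = -11, h′(0) = -97.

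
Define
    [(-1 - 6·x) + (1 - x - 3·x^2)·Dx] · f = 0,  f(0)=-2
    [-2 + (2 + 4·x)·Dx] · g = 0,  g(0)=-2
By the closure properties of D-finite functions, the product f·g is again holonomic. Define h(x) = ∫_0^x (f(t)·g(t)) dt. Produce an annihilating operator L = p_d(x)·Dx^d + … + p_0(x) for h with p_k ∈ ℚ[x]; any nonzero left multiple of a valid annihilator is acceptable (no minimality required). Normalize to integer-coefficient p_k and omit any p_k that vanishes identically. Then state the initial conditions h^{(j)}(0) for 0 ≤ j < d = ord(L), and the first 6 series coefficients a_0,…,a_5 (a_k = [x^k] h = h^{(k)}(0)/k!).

L = (2 + 7·x + 9·x^2)·Dx + (-1 - x + 5·x^2 + 6·x^3)·Dx^2  (order 2).
h: a_k = 0, 4, 4, 6, 11, 191/10, …
ICs: h(0) = 0, h′(0) = 4.

f: a_k = -2, -2, -8, -14, -38, -80, …
g: a_k = -2, -2, 1, -1, 5/4, -7/4, …
h₀=f·g: eliminate ⇒ L₀, order ≤ 1·1.
h=∫₀ˣh₀: take L = L₀·Dx.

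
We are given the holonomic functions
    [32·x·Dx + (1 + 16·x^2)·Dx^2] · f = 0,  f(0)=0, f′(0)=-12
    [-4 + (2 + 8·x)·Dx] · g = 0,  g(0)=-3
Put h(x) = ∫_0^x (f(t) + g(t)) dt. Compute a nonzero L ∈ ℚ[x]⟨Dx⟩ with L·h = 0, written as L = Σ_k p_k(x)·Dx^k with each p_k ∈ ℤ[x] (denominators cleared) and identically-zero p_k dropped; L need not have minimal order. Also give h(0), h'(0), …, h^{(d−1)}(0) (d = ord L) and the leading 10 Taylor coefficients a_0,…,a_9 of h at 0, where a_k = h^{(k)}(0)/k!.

L = (-32 - 320·x + 1536·x^2 + 3072·x^3)·Dx^2 + (-22 - 128·x + 320·x^2 + 6144·x^3 + 10752·x^4)·Dx^3 + (-1 + 12·x + 96·x^2 + 384·x^3 + 1792·x^4 + 3072·x^5)·Dx^4  (order 4).
h: a_k = 0, -3, -9, 2, 13, 6, -582/5, 36, 5451/7, 286, …
ICs: h(0) = 0, h′(0) = -3, h′′(0) = -18, h′′′(0) = 12.

f: a_k = 0, -12, 0, 64, 0, -3072/5, 0, 49152/7, 0, -262144/3, …
g: a_k = -3, -6, 6, -12, 30, -84, 252, -792, 2574, -8580, …
f+g: L₀ = lclm(L_f,L_g), ord ≤ 2+1.
h=∫₀ˣh₀: take L = L₀·Dx.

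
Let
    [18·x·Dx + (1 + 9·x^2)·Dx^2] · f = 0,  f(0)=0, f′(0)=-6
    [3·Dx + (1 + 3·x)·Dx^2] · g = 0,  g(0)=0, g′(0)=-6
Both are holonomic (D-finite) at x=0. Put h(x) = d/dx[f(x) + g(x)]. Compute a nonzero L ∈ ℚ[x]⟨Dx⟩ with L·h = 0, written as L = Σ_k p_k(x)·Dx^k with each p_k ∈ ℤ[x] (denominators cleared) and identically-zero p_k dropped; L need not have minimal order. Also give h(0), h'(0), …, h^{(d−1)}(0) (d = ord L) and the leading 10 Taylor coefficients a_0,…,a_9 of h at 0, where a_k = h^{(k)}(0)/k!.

L = (-18 - 162·x + 486·x^2 + 486·x^3) + (-12 - 36·x + 972·x^3 + 972·x^4)·Dx + (-1 + 3·x + 18·x^2 + 54·x^3 + 243·x^4 + 243·x^5)·Dx^2  (order 2).
h: a_k = -12, 18, 0, 162, -972, 1458, 0, 13122, -78732, 118098, …
ICs: h(0) = -12, h′(0) = 18.

f: a_k = 0, -6, 0, 18, 0, -486/5, 0, 4374/7, 0, -4374, …
g: a_k = 0, -6, 9, -18, 81/2, -486/5, 243, -4374/7, 6561/4, -4374, …
Weyl lclm of L_f,L_g ⇒ L₀ (ord ≤ 4).
h₀' ⇒ L via d/dx closure of L₀.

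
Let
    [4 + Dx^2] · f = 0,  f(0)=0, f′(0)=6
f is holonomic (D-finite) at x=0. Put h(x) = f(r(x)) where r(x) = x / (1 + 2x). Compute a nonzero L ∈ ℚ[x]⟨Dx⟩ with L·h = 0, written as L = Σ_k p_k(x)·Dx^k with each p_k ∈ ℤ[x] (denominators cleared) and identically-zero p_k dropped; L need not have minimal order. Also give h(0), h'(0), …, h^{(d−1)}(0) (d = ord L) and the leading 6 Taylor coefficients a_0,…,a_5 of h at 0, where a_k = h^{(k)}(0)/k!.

f: a_k = 0, 6, 0, -4, 0, 4/5, …
h₀=f(r): pull back L_f along r ⇒ L₀.
L = 4 + (4 + 24·x + 48·x^2 + 32·x^3)·Dx + (1 + 8·x + 24·x^2 + 32·x^3 + 16·x^4)·Dx^2  (order 2).
h: a_k = 0, 6, -12, 20, -24, 4/5, …
ICs: h(0) = 0, h′(0) = 6.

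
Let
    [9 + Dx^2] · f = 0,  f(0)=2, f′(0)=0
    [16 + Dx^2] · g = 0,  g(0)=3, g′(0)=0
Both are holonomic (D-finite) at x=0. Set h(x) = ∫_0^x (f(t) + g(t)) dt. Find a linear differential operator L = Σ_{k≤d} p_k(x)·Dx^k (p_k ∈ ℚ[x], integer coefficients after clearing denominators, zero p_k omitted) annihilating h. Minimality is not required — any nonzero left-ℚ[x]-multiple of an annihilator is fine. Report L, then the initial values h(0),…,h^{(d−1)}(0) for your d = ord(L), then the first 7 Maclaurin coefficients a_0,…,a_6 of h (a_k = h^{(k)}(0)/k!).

f: a_k = 2, 0, -9, 0, 27/4, 0, -81/40, …
g: a_k = 3, 0, -24, 0, 32, 0, -256/15, …
f+g: L₀ = lclm(L_f,L_g), ord ≤ 2+2.
h=∫h₀ ⇒ L = L₀·Dx.
L = 144·Dx + 25·Dx^3 + Dx^5  (order 5).
h: a_k = 0, 5, 0, -11, 0, 31/4, 0, …
ICs: h(0) = 0, h′(0) = 5, h′′(0) = 0, h′′′(0) = -66, h′′′′(0) = 0.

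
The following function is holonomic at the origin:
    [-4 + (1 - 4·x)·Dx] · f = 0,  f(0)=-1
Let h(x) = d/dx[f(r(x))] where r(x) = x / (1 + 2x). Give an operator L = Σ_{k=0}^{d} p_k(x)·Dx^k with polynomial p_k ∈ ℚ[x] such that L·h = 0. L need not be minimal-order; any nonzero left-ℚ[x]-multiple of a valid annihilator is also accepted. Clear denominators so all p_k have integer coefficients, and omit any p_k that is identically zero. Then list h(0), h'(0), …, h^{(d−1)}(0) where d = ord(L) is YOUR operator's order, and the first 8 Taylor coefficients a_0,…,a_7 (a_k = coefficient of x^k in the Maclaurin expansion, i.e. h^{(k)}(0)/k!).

f: a_k = -1, -4, -16, -64, -256, -1024, -4096, -16384, …
h₀=f(r): pull back L_f along r ⇒ L₀.
h=h₀': d/dx-closure on L₀ ⇒ L.
L = 4 + (-1 + 2·x)·Dx  (order 1).
h: a_k = -4, -16, -48, -128, -320, -768, -1792, -4096, …
ICs: h(0) = -4.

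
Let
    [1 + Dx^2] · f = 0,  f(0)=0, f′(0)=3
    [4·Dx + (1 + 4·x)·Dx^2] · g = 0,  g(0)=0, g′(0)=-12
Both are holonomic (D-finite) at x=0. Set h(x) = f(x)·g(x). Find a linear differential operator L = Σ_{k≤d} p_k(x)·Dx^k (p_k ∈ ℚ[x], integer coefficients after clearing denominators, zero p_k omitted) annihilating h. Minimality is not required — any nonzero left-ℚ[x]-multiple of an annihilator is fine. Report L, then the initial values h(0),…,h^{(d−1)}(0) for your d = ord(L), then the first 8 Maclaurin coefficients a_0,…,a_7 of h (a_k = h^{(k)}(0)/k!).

L = (-147 - 144·x - 224·x^2 + 256·x^3 + 256·x^4) + (-56 - 160·x + 384·x^2 + 512·x^3)·Dx + (-150 - 160·x - 192·x^2 + 512·x^3 + 512·x^4)·Dx^2 + (-56 - 160·x + 384·x^2 + 512·x^3)·Dx^3 + (-3 - 16·x + 32·x^2 + 256·x^3 + 256·x^4)·Dx^4  (order 4).
h: a_k = 0, 0, -36, 72, -186, 564, -3623/2, 30243/5, …
ICs: h(0) = 0, h′(0) = 0, h′′(0) = -72, h′′′(0) = 432.

f: a_k = 0, 3, 0, -1/2, 0, 1/40, 0, -1/1680, …
g: a_k = 0, -12, 24, -64, 192, -3072/5, 2048, -49152/7, …
Product ⇒ symmetric product L₀, ord ≤ 4.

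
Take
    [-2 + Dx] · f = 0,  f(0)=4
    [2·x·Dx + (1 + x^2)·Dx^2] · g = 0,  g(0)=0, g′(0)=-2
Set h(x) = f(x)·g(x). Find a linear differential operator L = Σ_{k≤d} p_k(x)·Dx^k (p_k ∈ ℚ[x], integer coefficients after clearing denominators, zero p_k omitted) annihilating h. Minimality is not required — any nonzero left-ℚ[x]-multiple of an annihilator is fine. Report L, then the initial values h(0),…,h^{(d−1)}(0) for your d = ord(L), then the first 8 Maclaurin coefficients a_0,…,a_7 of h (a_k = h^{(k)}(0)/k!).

L = (4 - 4·x + 4·x^2) + (-4 + 2·x - 4·x^2)·Dx + (1 + x^2)·Dx^2  (order 2).
h: a_k = 0, -8, -16, -40/3, -16/3, -8/5, -16/9, -104/105, …
ICs: h(0) = 0, h′(0) = -8.

f: a_k = 4, 8, 8, 16/3, 8/3, 16/15, 16/45, 32/315, …
g: a_k = 0, -2, 0, 2/3, 0, -2/5, 0, 2/7, …
Sym-product of L_f,L_g gives L₀ (≤ ord 2).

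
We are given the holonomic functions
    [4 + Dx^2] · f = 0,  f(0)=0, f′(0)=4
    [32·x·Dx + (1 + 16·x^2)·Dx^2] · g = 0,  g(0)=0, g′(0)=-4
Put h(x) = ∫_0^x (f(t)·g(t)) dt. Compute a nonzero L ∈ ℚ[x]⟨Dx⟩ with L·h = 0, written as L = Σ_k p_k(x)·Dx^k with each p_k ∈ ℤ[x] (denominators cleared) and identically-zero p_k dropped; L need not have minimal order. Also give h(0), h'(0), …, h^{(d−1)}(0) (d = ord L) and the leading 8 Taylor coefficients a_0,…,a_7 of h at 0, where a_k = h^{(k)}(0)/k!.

f: a_k = 0, 4, 0, -8/3, 0, 8/15, 0, -16/315, …
g: a_k = 0, -4, 0, 64/3, 0, -1024/5, 0, 16384/7, …
Product ⇒ symmetric product L₀, ord ≤ 4.
h=∫h₀ ⇒ L = L₀·Dx.
L = (1360 + 60416·x^2 + 106496·x^4 + 262144·x^6 + 1048576·x^8)·Dx + (2304·x + 45056·x^3 + 196608·x^5 + 1048576·x^7)·Dx^2 + (360 + 15872·x^2 + 36864·x^4 + 131072·x^6 + 524288·x^8)·Dx^3 + (576·x + 11264·x^3 + 49152·x^5 + 262144·x^7)·Dx^4 + (5 + 192·x^2 + 2560·x^4 + 16384·x^6 + 65536·x^8)·Dx^5  (order 5).
h: a_k = 0, 0, 0, -16/3, 0, 96/5, 0, -7904/63, …
ICs: h(0) = 0, h′(0) = 0, h′′(0) = 0, h′′′(0) = -32, h′′′′(0) = 0.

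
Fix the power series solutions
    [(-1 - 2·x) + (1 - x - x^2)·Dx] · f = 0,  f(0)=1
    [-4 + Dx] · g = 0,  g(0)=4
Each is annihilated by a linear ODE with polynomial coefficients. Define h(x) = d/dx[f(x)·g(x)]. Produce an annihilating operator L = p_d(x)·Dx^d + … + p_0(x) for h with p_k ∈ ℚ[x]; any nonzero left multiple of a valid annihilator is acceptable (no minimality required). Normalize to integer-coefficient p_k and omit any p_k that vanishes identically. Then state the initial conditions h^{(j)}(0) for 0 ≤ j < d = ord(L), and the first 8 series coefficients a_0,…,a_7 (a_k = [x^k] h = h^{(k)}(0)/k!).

L = (28 - 18·x - 34·x^2 + 16·x^3 + 16·x^4) + (-5 + 7·x + 7·x^2 - 6·x^3 - 4·x^4)·Dx  (order 1).
h: a_k = 20, 112, 356, 2608/3, 5552/3, 10984/3, 312908/45, 4057408/315, …
ICs: h(0) = 20.

f: a_k = 1, 1, 2, 3, 5, 8, 13, 21, …
g: a_k = 4, 16, 32, 128/3, 128/3, 512/15, 1024/45, 4096/315, …
f·g: L₀ = L_f ⊗_s L_g, ord ≤ 1·1.
Differentiate: ansatz ord ≤ ord L₀ ⇒ L.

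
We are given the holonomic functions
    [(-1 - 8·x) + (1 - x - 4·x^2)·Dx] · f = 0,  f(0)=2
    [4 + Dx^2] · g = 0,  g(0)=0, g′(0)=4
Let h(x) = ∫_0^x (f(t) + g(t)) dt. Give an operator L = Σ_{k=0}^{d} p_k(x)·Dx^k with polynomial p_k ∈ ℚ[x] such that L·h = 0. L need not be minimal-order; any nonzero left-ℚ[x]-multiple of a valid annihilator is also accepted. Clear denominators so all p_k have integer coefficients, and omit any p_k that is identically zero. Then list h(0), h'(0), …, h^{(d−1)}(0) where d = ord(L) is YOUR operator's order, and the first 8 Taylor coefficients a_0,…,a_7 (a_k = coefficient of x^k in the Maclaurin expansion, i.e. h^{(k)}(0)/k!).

f: a_k = 2, 2, 10, 18, 58, 130, 362, 882, …
g: a_k = 0, 4, 0, -8/3, 0, 8/15, 0, -16/315, …
L₀ := lclm(L_f,L_g); ord L₀ ≤ 1+2.
h=∫h₀ ⇒ L = L₀·Dx.
L = (116 + 1008·x + 968·x^2 + 2688·x^3 + 640·x^4 + 1024·x^5)·Dx + (-28 - 4·x + 8·x^2 + 200·x^3 + 480·x^4 + 384·x^5 + 512·x^6)·Dx^2 + (29 + 252·x + 242·x^2 + 672·x^3 + 160·x^4 + 256·x^5)·Dx^3 + (-7 - x + 2·x^2 + 50·x^3 + 120·x^4 + 96·x^5 + 128·x^6)·Dx^4  (order 4).
h: a_k = 0, 2, 3, 10/3, 23/6, 58/5, 979/45, 362/7, …
ICs: h(0) = 0, h′(0) = 2, h′′(0) = 6, h′′′(0) = 20.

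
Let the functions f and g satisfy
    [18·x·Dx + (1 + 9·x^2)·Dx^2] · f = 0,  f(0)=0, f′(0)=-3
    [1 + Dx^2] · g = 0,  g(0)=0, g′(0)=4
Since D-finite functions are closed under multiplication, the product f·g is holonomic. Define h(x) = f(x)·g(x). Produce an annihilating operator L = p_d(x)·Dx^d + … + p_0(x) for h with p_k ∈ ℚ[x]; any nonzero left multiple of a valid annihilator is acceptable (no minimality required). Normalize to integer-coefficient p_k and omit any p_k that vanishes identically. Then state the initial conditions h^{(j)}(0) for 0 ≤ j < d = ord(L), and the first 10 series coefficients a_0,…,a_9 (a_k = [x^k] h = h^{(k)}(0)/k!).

L = (370 + 9594·x^2 + 4131·x^4 + 2916·x^6 + 6561·x^8) + (684·x + 6804·x^3 + 8748·x^5 + 26244·x^7)·Dx + (380 + 9792·x^2 + 5346·x^4 + 5832·x^6 + 13122·x^8)·Dx^2 + (684·x + 6804·x^3 + 8748·x^5 + 26244·x^7)·Dx^3 + (10 + 198·x^2 + 1215·x^4 + 2916·x^6 + 6561·x^8)·Dx^4  (order 4).
h: a_k = 0, 0, -12, 0, 38, 0, -401/2, 0, 15389/12, 0, …
ICs: h(0) = 0, h′(0) = 0, h′′(0) = -24, h′′′(0) = 0.

f: a_k = 0, -3, 0, 9, 0, -243/5, 0, 2187/7, 0, -2187, …
g: a_k = 0, 4, 0, -2/3, 0, 1/30, 0, -1/1260, 0, 1/90720, …
Sym-product of L_f,L_g gives L₀ (≤ ord 4).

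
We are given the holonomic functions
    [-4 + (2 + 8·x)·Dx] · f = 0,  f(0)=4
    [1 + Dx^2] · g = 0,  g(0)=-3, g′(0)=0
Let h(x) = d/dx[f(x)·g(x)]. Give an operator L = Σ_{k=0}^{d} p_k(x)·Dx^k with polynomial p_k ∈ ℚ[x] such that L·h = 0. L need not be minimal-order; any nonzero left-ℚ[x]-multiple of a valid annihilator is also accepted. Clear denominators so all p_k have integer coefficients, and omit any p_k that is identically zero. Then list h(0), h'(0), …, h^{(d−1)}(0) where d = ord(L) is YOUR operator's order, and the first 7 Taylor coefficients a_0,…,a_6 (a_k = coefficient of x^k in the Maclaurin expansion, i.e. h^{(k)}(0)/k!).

L = (-7 + 336·x + 736·x^2 + 256·x^3 + 256·x^4) + (44 + 144·x - 192·x^2 - 256·x^3)·Dx + (13 + 112·x + 288·x^2 + 256·x^3 + 256·x^4)·Dx^2  (order 2).
h: a_k = -24, 60, -108, 430, -1565, 56941/10, -630413/30, …
ICs: h(0) = -24, h′(0) = 60.

f: a_k = 4, 8, -8, 16, -40, 112, -336, …
g: a_k = -3, 0, 3/2, 0, -1/8, 0, 1/240, …
Product ⇒ symmetric product L₀, ord ≤ 2.
h=h₀': d/dx-closure on L₀ ⇒ L.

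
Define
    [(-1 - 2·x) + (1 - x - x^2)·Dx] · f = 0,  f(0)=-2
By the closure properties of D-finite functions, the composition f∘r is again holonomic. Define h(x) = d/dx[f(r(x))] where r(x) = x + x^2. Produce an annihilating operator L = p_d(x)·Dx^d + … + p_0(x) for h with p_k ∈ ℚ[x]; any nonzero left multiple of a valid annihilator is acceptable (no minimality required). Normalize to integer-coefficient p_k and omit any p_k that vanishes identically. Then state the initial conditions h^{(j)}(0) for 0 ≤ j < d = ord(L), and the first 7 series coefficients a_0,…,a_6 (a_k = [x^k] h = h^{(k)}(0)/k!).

f: a_k = -2, -2, -4, -6, -10, -16, -26, …
Change of var in L_f (x↦r) gives L₀.
Differentiate: ansatz ord ≤ ord L₀ ⇒ L.
L = (6 + 24·x + 48·x^2 + 68·x^3 + 84·x^4 + 60·x^5 + 20·x^6) + (-1 - 3·x + 12·x^3 + 25·x^4 + 24·x^5 + 14·x^6 + 4·x^7)·Dx  (order 1).
h: a_k = -2, -12, -42, -128, -370, -1032, -2786, …
ICs: h(0) = -2.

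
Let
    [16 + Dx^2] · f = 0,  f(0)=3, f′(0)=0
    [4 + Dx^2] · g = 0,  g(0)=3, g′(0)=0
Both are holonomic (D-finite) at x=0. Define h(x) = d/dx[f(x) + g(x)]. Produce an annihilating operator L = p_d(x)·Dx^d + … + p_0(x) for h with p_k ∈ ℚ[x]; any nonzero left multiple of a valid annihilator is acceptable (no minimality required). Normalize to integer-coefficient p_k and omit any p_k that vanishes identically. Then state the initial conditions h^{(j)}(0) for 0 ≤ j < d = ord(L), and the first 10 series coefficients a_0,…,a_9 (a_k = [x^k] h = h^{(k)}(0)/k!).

f: a_k = 3, 0, -24, 0, 32, 0, -256/15, 0, 512/105, 0, …
g: a_k = 3, 0, -6, 0, 2, 0, -4/15, 0, 2/105, 0, …
L₀ := lclm(L_f,L_g); ord L₀ ≤ 2+2.
Differentiate: ansatz ord ≤ ord L₀ ⇒ L.
L = 64 + 20·Dx^2 + Dx^4  (order 4).
h: a_k = 0, -60, 0, 136, 0, -104, 0, 4112/105, 0, -1640/189, …
ICs: h(0) = 0, h′(0) = -60, h′′(0) = 0, h′′′(0) = 816.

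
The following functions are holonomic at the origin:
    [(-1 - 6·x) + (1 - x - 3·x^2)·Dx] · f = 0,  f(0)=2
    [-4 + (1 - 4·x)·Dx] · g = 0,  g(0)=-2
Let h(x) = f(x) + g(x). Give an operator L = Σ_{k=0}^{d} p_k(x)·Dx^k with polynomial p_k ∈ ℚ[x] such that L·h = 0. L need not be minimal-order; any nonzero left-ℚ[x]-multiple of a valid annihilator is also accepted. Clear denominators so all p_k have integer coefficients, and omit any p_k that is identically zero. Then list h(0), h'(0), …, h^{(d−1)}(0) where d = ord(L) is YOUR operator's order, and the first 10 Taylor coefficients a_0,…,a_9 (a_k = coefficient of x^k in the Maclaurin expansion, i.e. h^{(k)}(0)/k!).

L = (-72·x + 72·x^2 - 96·x^3) + (8 - 6·x - 66·x^2 + 112·x^3 - 192·x^4)·Dx + (-1 + 7·x - 15·x^2 + 10·x^3 + 20·x^4 - 48·x^5)·Dx^2  (order 2).
h: a_k = 0, -6, -24, -114, -474, -1968, -7998, -32334, -130056, -521970, …
ICs: h(0) = 0, h′(0) = -6.

f: a_k = 2, 2, 8, 14, 38, 80, 194, 434, 1016, 2318, …
g: a_k = -2, -8, -32, -128, -512, -2048, -8192, -32768, -131072, -524288, …
Weyl lclm of L_f,L_g ⇒ L₀ (ord ≤ 2).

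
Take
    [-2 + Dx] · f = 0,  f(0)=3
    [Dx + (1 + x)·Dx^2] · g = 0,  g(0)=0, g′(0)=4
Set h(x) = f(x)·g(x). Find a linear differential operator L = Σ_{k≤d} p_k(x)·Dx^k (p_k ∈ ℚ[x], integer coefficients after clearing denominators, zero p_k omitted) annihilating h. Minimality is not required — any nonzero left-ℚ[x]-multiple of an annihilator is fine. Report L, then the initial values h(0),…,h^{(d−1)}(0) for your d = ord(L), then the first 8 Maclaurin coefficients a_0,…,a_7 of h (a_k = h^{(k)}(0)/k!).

f: a_k = 3, 6, 6, 4, 2, 4/5, 4/15, 8/105, …
g: a_k = 0, 4, -2, 4/3, -1, 4/5, -2/3, 4/7, …
f·g: L₀ = L_f ⊗_s L_g, ord ≤ 1·2.
L = (2 + 4·x) + (-3 - 4·x)·Dx + (1 + x)·Dx^2  (order 2).
h: a_k = 0, 12, 18, 16, 9, 22/5, 4/3, 68/105, …
ICs: h(0) = 0, h′(0) = 12.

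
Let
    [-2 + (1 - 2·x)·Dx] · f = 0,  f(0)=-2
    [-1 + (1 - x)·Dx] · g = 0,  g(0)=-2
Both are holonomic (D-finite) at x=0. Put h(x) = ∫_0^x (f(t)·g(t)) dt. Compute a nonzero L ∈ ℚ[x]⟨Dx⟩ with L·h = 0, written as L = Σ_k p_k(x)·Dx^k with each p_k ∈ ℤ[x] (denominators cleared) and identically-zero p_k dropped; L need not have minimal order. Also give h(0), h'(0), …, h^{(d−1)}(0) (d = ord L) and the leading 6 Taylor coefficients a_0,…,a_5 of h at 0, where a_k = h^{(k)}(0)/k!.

f: a_k = -2, -4, -8, -16, -32, -64, …
g: a_k = -2, -2, -2, -2, -2, -2, …
f·g: L₀ = L_f ⊗_s L_g, ord ≤ 1·1.
Integrate: L := L₀·Dx.
L = (-3 + 4·x)·Dx + (1 - 3·x + 2·x^2)·Dx^2  (order 2).
h: a_k = 0, 4, 6, 28/3, 15, 124/5, …
ICs: h(0) = 0, h′(0) = 4.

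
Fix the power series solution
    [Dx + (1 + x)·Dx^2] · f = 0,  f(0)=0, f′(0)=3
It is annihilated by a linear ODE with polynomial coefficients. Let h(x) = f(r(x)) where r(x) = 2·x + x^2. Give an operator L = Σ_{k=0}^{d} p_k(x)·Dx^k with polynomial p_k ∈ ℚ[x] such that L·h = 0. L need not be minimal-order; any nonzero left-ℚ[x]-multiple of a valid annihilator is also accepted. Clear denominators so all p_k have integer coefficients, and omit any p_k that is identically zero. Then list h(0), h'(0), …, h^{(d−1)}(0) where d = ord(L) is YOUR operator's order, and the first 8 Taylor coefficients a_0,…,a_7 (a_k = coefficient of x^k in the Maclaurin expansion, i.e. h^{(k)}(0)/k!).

L = Dx + (1 + x)·Dx^2  (order 2).
h: a_k = 0, 6, -3, 2, -3/2, 6/5, -1, 6/7, …
ICs: h(0) = 0, h′(0) = 6.

f: a_k = 0, 3, -3/2, 1, -3/4, 3/5, -1/2, 3/7, …
h₀=f(r): pull back L_f along r ⇒ L₀.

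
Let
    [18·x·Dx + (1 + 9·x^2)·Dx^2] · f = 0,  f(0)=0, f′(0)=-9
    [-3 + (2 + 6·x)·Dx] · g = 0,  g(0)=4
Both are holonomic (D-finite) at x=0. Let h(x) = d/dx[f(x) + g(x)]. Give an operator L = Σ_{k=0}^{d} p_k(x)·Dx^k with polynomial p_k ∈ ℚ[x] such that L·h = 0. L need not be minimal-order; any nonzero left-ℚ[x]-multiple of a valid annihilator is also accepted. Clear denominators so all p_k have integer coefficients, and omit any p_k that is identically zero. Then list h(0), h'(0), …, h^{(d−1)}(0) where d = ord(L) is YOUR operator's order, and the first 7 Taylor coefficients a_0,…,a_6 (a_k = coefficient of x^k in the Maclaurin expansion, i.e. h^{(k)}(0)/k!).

L = (-36 - 270·x + 972·x^2 + 1458·x^3) + (-33 - 144·x + 270·x^2 + 3888·x^3 + 5103·x^4)·Dx + (-2 + 18·x + 108·x^2 + 324·x^3 + 1134·x^4 + 1458·x^5)·Dx^2  (order 2).
h: a_k = -3, -9, 405/4, -405/8, -38151/64, -45927/128, 3864429/512, …
ICs: h(0) = -3, h′(0) = -9.

f: a_k = 0, -9, 0, 27, 0, -729/5, 0, …
g: a_k = 4, 6, -9/2, 27/4, -405/32, 1701/64, -15309/256, …
Sum ⇒ L₀ = lclm(L_f,L_g) in ℚ(x)⟨Dx⟩.
h=h₀': d/dx-closure on L₀ ⇒ L.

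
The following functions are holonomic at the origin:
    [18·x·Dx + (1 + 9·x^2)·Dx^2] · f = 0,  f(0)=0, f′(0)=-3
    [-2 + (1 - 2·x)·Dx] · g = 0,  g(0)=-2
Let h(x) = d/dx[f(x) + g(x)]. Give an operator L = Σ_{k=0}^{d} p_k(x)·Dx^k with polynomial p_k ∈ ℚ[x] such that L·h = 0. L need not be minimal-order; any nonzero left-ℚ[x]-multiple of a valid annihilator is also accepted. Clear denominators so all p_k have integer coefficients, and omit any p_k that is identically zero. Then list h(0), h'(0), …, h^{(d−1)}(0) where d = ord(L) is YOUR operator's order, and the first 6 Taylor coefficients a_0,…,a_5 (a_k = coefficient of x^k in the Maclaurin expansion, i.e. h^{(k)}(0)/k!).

L = (36 - 288·x - 972·x^2) + (-21 + 36·x - 9·x^2 - 972·x^3)·Dx + (2 + 5·x + 45·x^3 - 162·x^4)·Dx^2  (order 2).
h: a_k = -7, -16, -21, -128, -563, -768, …
ICs: h(0) = -7, h′(0) = -16.

f: a_k = 0, -3, 0, 9, 0, -243/5, …
g: a_k = -2, -4, -8, -16, -32, -64, …
Weyl lclm of L_f,L_g ⇒ L₀ (ord ≤ 3).
h₀' ⇒ L via d/dx closure of L₀.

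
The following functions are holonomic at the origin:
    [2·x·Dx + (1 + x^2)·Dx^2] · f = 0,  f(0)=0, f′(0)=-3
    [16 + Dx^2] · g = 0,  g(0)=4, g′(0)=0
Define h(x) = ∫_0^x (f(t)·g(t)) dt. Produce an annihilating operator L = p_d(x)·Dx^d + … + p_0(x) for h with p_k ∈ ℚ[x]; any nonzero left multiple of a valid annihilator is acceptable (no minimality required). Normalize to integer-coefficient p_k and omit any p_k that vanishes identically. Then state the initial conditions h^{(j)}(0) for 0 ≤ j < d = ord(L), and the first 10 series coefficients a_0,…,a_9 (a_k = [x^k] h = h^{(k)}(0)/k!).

f: a_k = 0, -3, 0, 1, 0, -3/5, 0, 3/7, 0, -1/3, …
g: a_k = 4, 0, -32, 0, 128/3, 0, -1024/45, 0, 2048/315, 0, …
h₀=f·g: eliminate ⇒ L₀, order ≤ 2·2.
h=∫h₀ ⇒ L = L₀·Dx.
L = (5440 + 19136·x^2 + 25856·x^4 + 16384·x^6 + 4096·x^8)·Dx + (1152·x + 3200·x^3 + 3072·x^5 + 1024·x^7)·Dx^2 + (612 + 2252·x^2 + 3168·x^4 + 2048·x^6 + 512·x^8)·Dx^3 + (72·x + 200·x^3 + 192·x^5 + 64·x^7)·Dx^4 + (17 + 66·x^2 + 97·x^4 + 64·x^6 + 16·x^8)·Dx^5  (order 5).
h: a_k = 0, 0, -6, 0, 25, 0, -406/15, 0, 3461/210, 0, …
ICs: h(0) = 0, h′(0) = 0, h′′(0) = -12, h′′′(0) = 0, h′′′′(0) = 600.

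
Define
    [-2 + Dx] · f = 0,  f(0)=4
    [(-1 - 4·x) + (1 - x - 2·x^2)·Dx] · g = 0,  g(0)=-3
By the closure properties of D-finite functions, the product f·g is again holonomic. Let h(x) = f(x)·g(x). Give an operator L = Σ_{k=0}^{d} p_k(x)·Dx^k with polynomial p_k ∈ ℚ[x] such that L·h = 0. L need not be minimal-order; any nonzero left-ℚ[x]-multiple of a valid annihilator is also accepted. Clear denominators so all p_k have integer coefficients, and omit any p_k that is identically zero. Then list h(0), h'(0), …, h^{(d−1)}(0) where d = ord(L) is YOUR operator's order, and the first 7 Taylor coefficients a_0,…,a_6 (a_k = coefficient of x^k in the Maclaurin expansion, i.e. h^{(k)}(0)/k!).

f: a_k = 4, 8, 8, 16/3, 8/3, 16/15, 16/45, …
g: a_k = -3, -3, -9, -15, -33, -63, -129, …
h₀=f·g: eliminate ⇒ L₀, order ≤ 1·1.
L = (3 + 2·x - 4·x^2) + (-1 + x + 2·x^2)·Dx  (order 1).
h: a_k = -12, -36, -84, -172, -348, -3476/5, -20884/15, …
ICs: h(0) = -12.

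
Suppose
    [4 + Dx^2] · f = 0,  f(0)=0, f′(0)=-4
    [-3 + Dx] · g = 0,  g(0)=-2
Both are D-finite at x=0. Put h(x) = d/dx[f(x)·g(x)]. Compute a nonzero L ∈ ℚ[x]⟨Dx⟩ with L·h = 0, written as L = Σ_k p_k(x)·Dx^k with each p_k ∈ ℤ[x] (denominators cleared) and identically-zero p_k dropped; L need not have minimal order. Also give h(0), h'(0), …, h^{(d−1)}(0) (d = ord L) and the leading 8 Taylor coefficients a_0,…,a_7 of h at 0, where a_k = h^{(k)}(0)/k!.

f: a_k = 0, -4, 0, 8/3, 0, -8/15, 0, 16/315, …
g: a_k = -2, -6, -9, -9, -27/4, -81/20, -81/40, -243/280, …
Sym-product of L_f,L_g gives L₀ (≤ ord 2).
h₀' ⇒ L via d/dx closure of L₀.
L = 13 - 6·Dx + Dx^2  (order 2).
h: a_k = 8, 48, 92, 80, 61/3, -138/5, -3277/90, -68/3, …
ICs: h(0) = 8, h′(0) = 48.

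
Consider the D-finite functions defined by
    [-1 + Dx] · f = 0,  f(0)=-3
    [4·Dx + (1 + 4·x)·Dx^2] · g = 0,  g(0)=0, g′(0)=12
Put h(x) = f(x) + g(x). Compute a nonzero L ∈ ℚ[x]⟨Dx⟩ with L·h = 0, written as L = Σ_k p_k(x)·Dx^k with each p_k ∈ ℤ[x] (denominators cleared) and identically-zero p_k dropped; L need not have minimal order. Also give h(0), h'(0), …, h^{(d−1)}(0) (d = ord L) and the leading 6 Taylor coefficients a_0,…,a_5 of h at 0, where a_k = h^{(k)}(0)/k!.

f: a_k = -3, -3, -3/2, -1/2, -1/8, -1/40, …
g: a_k = 0, 12, -24, 64, -192, 3072/5, …
L₀ := lclm(L_f,L_g); ord L₀ ≤ 1+2.
L = (-36 - 16·x)·Dx + (31 - 8·x - 16·x^2)·Dx^2 + (5 + 24·x + 16·x^2)·Dx^3  (order 3).
h: a_k = -3, 9, -51/2, 127/2, -1537/8, 4915/8, …
ICs: h(0) = -3, h′(0) = 9, h′′(0) = -51.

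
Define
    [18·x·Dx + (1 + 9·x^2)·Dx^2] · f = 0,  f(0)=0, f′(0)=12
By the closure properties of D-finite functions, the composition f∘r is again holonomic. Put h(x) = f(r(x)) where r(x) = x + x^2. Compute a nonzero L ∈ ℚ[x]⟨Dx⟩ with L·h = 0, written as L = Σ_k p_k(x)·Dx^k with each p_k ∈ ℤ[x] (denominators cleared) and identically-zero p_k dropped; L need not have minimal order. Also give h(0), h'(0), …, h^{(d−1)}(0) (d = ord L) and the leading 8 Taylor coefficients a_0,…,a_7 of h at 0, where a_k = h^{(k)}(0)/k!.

L = (-2 + 18·x + 72·x^2 + 108·x^3 + 54·x^4)·Dx + (1 + 2·x + 9·x^2 + 36·x^3 + 45·x^4 + 18·x^5)·Dx^2  (order 2).
h: a_k = 0, 12, 12, -36, -108, 432/5, 936, 4860/7, …
ICs: h(0) = 0, h′(0) = 12.

f: a_k = 0, 12, 0, -36, 0, 972/5, 0, -8748/7, …
h₀=f(r): pull back L_f along r ⇒ L₀.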